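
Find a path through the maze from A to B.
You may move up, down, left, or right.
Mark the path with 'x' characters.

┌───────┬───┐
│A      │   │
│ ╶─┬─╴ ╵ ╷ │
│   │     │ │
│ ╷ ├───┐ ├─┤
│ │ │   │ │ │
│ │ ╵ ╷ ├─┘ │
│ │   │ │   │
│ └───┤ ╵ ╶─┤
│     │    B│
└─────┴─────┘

Finding the shortest path through the maze:
Path length: 11 steps
Directions: down → right → down → down → right → up → right → down → down → right → right

Solution:

┌───────┬───┐
│A      │   │
│ ╶─┬─╴ ╵ ╷ │
│x x│     │ │
│ ╷ ├───┐ ├─┤
│ │x│x x│ │ │
│ │ ╵ ╷ ├─┘ │
│ │x x│x│   │
│ └───┤ ╵ ╶─┤
│     │x x B│
└─────┴─────┘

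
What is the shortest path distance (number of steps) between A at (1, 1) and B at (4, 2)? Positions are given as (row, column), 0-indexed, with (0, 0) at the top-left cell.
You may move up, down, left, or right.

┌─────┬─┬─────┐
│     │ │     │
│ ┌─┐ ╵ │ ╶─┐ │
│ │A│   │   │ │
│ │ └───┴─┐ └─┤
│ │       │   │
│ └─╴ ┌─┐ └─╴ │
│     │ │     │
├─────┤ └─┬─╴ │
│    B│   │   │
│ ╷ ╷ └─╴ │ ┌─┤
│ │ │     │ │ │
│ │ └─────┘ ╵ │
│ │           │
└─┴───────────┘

Finding path from (1, 1) to (4, 2):
Path: (1,1) → (2,1) → (2,2) → (2,3) → (2,4) → (3,4) → (3,5) → (3,6) → (4,6) → (4,5) → (5,5) → (6,5) → (6,4) → (6,3) → (6,2) → (6,1) → (5,1) → (4,1) → (4,2)
Distance: 18 steps

Solution:

┌─────┬─┬─────┐
│     │ │     │
│ ┌─┐ ╵ │ ╶─┐ │
│ │A│   │   │ │
│ │ └───┴─┐ └─┤
│ │↳ → → ↓│   │
│ └─╴ ┌─┐ └─╴ │
│     │ │↳ → ↓│
├─────┤ └─┬─╴ │
│  ↱ B│   │↓ ↲│
│ ╷ ╷ └─╴ │ ┌─┤
│ │↑│     │↓│ │
│ │ └─────┘ ╵ │
│ │↑ ← ← ← ↲  │
└─┴───────────┘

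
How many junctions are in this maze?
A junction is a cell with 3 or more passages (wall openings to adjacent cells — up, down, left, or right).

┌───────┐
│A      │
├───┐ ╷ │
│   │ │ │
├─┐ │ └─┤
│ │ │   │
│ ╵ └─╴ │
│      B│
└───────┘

Checking each cell for number of passages:

Junctions found (3+ passages):
  (0, 2): 3 passages
  (3, 1): 3 passages
Total junctions: 2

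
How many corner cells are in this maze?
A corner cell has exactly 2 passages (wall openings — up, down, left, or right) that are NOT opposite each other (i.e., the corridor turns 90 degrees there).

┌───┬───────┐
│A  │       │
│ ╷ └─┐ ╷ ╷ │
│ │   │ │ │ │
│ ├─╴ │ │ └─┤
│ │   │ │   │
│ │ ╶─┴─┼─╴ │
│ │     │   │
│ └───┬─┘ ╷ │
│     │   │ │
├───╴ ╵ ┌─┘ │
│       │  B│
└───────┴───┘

Counting corner cells (2 non-opposite passages):
Total corners: 17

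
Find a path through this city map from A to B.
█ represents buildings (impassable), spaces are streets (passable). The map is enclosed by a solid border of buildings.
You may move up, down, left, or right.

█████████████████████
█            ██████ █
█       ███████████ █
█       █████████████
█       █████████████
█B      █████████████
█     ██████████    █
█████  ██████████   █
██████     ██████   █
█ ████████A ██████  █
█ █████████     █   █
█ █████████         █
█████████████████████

Finding the shortest path from A to B:
Movement: cardinal only
Path length: 13 steps
Directions: up → left → left → left → left → up → left → up → up → left → left → left → left

Solution:

█████████████████████
█            ██████ █
█       ███████████ █
█       █████████████
█       █████████████
█B←←←↰  █████████████
█    ↑██████████    █
█████↑↰██████████   █
██████↑←←←↰██████   █
█ ████████A ██████  █
█ █████████     █   █
█ █████████         █
█████████████████████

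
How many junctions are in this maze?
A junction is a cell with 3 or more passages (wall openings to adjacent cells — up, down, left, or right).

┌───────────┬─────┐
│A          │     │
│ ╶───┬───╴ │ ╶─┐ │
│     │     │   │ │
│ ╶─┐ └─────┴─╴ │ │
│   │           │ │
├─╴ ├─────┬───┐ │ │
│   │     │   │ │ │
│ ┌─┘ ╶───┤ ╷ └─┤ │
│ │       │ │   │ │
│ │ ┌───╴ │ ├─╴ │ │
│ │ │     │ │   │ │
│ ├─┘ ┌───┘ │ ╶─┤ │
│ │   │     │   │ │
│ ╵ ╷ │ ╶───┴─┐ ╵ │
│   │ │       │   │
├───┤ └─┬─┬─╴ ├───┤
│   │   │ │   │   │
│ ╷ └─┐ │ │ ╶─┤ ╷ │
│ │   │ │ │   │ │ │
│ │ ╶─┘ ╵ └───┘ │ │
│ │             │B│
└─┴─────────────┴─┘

Checking each cell for number of passages:

Junctions found (3+ passages):
  (1, 0): 3 passages
  (2, 7): 3 passages
  (4, 2): 3 passages
  (6, 2): 3 passages
  (9, 1): 3 passages
  (10, 3): 3 passages
  (10, 4): 3 passages
Total junctions: 7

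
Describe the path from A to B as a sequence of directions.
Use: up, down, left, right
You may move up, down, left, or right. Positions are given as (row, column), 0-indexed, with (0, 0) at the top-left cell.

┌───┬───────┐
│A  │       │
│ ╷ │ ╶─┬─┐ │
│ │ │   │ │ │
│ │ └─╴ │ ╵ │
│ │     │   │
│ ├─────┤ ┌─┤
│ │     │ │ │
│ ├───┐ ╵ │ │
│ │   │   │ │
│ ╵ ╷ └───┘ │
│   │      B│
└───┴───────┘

Finding the path and converting it to directions:
Path through cells: (0,0) → (1,0) → (2,0) → (3,0) → (4,0) → (5,0) → (5,1) → (4,1) → (4,2) → (5,2) → (5,3) → (5,4) → (5,5)
Directions: down, down, down, down, down, right, up, right, down, right, right, right

Solution:

┌───┬───────┐
│A  │       │
│ ╷ │ ╶─┬─┐ │
│↓│ │   │ │ │
│ │ └─╴ │ ╵ │
│↓│     │   │
│ ├─────┤ ┌─┤
│↓│     │ │ │
│ ├───┐ ╵ │ │
│↓│↱ ↓│   │ │
│ ╵ ╷ └───┘ │
│↳ ↑│↳ → → B│
└───┴───────┘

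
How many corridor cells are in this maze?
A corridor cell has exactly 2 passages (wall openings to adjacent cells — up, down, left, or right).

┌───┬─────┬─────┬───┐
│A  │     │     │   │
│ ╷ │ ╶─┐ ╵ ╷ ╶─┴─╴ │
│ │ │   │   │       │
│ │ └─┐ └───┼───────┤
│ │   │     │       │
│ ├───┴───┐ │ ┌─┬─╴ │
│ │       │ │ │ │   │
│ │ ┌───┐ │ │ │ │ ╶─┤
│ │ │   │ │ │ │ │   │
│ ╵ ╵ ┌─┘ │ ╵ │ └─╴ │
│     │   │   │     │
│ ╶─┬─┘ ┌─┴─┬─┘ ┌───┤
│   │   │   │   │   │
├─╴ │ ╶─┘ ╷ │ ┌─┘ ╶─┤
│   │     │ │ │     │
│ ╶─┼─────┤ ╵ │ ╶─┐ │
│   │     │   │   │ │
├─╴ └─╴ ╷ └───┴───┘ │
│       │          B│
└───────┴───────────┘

Counting cells with exactly 2 passages:
Total corridor cells: 84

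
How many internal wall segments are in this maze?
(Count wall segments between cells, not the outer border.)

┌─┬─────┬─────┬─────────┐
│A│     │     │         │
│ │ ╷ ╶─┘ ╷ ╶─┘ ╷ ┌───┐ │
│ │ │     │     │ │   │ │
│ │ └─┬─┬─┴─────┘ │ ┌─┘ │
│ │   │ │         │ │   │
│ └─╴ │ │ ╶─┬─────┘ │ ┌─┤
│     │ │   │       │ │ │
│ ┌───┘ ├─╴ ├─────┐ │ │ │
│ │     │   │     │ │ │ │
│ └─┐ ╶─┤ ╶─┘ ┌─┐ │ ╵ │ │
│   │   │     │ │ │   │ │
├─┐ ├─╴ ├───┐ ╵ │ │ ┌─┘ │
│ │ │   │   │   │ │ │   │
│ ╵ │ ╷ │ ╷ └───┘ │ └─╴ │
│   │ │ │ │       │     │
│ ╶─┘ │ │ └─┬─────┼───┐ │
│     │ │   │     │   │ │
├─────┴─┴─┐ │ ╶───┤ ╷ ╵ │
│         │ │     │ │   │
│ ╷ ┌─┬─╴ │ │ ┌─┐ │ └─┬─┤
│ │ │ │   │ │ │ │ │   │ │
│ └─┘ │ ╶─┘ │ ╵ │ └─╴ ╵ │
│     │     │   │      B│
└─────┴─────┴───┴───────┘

Counting internal wall segments:
Total internal walls: 121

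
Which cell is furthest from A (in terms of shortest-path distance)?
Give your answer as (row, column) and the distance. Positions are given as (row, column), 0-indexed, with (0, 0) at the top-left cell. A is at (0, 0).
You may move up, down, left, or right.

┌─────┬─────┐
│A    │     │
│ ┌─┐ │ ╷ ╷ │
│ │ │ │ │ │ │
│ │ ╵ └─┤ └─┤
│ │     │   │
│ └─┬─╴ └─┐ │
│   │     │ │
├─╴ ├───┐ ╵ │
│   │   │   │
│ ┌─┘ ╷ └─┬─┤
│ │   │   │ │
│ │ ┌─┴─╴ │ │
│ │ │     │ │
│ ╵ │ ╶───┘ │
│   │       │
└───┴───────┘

Computing BFS distances from A to all cells:
Furthest cell: (5, 5)
Distance: 26 steps

Path from A to the furthest cell:

┌─────┬─────┐
│A    │     │
│ ┌─┐ │ ╷ ╷ │
│↓│ │ │ │ │ │
│ │ ╵ └─┤ └─┤
│↓│     │   │
│ └─┬─╴ └─┐ │
│↳ ↓│     │ │
├─╴ ├───┐ ╵ │
│↓ ↲│↱ ↓│   │
│ ┌─┘ ╷ └─┬─┤
│↓│↱ ↑│↳ ↓│B│
│ │ ┌─┴─╴ │ │
│↓│↑│↓ ← ↲│↑│
│ ╵ │ ╶───┘ │
│↳ ↑│↳ → → ↑│
└───┴───────┘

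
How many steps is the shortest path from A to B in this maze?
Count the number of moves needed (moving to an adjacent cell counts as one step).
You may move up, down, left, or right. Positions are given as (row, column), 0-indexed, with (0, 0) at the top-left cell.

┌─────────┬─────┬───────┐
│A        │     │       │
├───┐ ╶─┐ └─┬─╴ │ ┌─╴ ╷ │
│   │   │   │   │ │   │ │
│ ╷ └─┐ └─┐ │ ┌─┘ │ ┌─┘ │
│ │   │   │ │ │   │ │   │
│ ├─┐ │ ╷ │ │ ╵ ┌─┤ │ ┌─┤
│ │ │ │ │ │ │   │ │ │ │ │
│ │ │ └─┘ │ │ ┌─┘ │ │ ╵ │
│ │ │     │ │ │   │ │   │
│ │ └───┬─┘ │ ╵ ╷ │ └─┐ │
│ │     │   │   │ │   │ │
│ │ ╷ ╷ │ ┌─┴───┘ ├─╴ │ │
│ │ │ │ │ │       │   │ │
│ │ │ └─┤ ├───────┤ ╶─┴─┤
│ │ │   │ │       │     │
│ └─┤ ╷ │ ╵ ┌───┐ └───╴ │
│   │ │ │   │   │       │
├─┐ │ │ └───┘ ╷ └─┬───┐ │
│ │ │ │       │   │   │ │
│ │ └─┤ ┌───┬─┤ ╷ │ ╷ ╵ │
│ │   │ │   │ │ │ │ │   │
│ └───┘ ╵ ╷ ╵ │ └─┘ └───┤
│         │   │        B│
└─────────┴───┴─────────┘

Using BFS to find shortest path:
Start: (0, 0), End: (11, 11)
Path found:
(0,0) → (0,1) → (0,2) → (0,3) → (0,4) → (1,4) → (1,5) → (2,5) → (3,5) → (4,5) → (5,5) → (5,4) → (6,4) → (7,4) → (8,4) → (8,5) → (7,5) → (7,6) → (7,7) → (7,8) → (8,8) → (8,9) → (8,10) → (8,11) → (9,11) → (10,11) → (10,10) → (9,10) → (9,9) → (10,9) → (11,9) → (11,10) → (11,11)
Number of steps: 32

Solution:

┌─────────┬─────┬───────┐
│A → → → ↓│     │       │
├───┐ ╶─┐ └─┬─╴ │ ┌─╴ ╷ │
│   │   │↳ ↓│   │ │   │ │
│ ╷ └─┐ └─┐ │ ┌─┘ │ ┌─┘ │
│ │   │   │↓│ │   │ │   │
│ ├─┐ │ ╷ │ │ ╵ ┌─┤ │ ┌─┤
│ │ │ │ │ │↓│   │ │ │ │ │
│ │ │ └─┘ │ │ ┌─┘ │ │ ╵ │
│ │ │     │↓│ │   │ │   │
│ │ └───┬─┘ │ ╵ ╷ │ └─┐ │
│ │     │↓ ↲│   │ │   │ │
│ │ ╷ ╷ │ ┌─┴───┘ ├─╴ │ │
│ │ │ │ │↓│       │   │ │
│ │ │ └─┤ ├───────┤ ╶─┴─┤
│ │ │   │↓│↱ → → ↓│     │
│ └─┤ ╷ │ ╵ ┌───┐ └───╴ │
│   │ │ │↳ ↑│   │↳ → → ↓│
├─┐ │ │ └───┘ ╷ └─┬───┐ │
│ │ │ │       │   │↓ ↰│↓│
│ │ └─┤ ┌───┬─┤ ╷ │ ╷ ╵ │
│ │   │ │   │ │ │ │↓│↑ ↲│
│ └───┘ ╵ ╷ ╵ │ └─┘ └───┤
│         │   │    ↳ → B│
└─────────┴───┴─────────┘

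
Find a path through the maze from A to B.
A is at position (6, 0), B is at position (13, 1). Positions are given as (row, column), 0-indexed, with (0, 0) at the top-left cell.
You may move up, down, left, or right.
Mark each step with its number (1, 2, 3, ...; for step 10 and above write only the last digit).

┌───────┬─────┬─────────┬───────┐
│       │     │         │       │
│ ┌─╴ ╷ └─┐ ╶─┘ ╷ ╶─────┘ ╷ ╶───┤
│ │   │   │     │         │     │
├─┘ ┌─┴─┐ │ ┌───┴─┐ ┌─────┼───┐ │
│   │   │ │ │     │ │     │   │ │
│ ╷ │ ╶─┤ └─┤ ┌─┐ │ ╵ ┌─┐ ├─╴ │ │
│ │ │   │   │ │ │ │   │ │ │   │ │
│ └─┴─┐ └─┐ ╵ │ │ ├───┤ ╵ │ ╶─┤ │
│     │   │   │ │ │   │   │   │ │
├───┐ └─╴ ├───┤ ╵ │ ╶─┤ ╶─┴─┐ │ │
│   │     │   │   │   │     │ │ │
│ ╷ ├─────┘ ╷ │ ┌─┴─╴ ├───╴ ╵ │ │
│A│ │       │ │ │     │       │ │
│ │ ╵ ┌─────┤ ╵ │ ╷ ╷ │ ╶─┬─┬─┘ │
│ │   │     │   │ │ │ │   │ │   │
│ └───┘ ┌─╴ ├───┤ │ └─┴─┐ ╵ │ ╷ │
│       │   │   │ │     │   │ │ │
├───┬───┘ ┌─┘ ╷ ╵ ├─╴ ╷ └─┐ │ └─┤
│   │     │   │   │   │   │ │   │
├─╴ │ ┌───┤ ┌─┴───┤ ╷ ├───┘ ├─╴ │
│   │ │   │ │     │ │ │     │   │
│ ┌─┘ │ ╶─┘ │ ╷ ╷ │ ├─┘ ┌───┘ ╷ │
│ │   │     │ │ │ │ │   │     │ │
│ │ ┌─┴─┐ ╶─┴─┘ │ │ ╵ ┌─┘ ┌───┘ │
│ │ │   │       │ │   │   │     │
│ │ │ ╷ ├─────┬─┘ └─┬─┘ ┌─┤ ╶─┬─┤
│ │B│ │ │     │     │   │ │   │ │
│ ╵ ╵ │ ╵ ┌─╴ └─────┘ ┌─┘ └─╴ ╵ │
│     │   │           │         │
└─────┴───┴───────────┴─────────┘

Finding the shortest path from (6, 0) to (13, 1):
Path length: 18 steps
Directions: down → down → right → right → right → up → right → right → down → left → down → left → left → down → down → left → down → down

Solution:

┌───────┬─────┬─────────┬───────┐
│       │     │         │       │
│ ┌─╴ ╷ └─┐ ╶─┘ ╷ ╶─────┘ ╷ ╶───┤
│ │   │   │     │         │     │
├─┘ ┌─┴─┐ │ ┌───┴─┐ ┌─────┼───┐ │
│   │   │ │ │     │ │     │   │ │
│ ╷ │ ╶─┤ └─┤ ┌─┐ │ ╵ ┌─┐ ├─╴ │ │
│ │ │   │   │ │ │ │   │ │ │   │ │
│ └─┴─┐ └─┐ ╵ │ │ ├───┤ ╵ │ ╶─┤ │
│     │   │   │ │ │   │   │   │ │
├───┐ └─╴ ├───┤ ╵ │ ╶─┤ ╶─┴─┐ │ │
│   │     │   │   │   │     │ │ │
│ ╷ ├─────┘ ╷ │ ┌─┴─╴ ├───╴ ╵ │ │
│A│ │       │ │ │     │       │ │
│ │ ╵ ┌─────┤ ╵ │ ╷ ╷ │ ╶─┬─┬─┘ │
│1│   │6 7 8│   │ │ │ │   │ │   │
│ └───┘ ┌─╴ ├───┤ │ └─┴─┐ ╵ │ ╷ │
│2 3 4 5│0 9│   │ │     │   │ │ │
├───┬───┘ ┌─┘ ╷ ╵ ├─╴ ╷ └─┐ │ └─┤
│   │3 2 1│   │   │   │   │ │   │
├─╴ │ ┌───┤ ┌─┴───┤ ╷ ├───┘ ├─╴ │
│   │4│   │ │     │ │ │     │   │
│ ┌─┘ │ ╶─┘ │ ╷ ╷ │ ├─┘ ┌───┘ ╷ │
│ │6 5│     │ │ │ │ │   │     │ │
│ │ ┌─┴─┐ ╶─┴─┘ │ │ ╵ ┌─┘ ┌───┘ │
│ │7│   │       │ │   │   │     │
│ │ │ ╷ ├─────┬─┘ └─┬─┘ ┌─┤ ╶─┬─┤
│ │B│ │ │     │     │   │ │   │ │
│ ╵ ╵ │ ╵ ┌─╴ └─────┘ ┌─┘ └─╴ ╵ │
│     │   │           │         │
└─────┴───┴───────────┴─────────┘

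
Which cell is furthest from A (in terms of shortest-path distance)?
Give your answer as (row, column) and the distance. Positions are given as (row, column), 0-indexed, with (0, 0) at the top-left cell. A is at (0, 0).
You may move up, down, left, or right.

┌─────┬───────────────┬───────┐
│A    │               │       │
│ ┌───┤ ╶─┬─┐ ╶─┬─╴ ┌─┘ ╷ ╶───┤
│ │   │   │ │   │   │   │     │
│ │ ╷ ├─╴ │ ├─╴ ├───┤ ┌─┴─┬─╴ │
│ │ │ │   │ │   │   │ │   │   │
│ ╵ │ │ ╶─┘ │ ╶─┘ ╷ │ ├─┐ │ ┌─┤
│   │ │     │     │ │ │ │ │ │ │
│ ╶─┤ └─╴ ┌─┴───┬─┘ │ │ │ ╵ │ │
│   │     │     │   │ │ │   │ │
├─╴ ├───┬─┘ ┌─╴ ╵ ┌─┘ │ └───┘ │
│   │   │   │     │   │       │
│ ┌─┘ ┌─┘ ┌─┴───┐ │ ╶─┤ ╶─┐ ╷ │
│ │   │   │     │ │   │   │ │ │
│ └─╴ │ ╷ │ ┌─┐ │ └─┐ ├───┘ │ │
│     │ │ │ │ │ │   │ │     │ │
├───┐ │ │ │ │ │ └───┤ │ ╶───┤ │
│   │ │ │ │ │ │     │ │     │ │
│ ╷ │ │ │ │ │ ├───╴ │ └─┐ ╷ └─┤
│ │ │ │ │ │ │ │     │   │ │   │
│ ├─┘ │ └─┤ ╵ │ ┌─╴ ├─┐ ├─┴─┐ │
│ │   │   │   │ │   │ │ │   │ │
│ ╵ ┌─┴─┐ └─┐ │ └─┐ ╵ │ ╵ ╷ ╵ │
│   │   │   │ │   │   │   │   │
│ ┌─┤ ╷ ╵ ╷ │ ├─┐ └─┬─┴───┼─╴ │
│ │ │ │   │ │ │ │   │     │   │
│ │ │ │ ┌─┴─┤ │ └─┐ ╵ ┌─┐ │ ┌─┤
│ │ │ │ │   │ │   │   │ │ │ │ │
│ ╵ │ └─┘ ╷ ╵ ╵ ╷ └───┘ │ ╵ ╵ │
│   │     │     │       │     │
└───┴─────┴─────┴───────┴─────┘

Computing BFS distances from A to all cells:
Furthest cell: (2, 11)
Distance: 129 steps

Path from A to the furthest cell:

┌─────┬───────────────┬───────┐
│A    │↱ → → ↓        │↱ ↓    │
│ ┌───┤ ╶─┬─┐ ╶─┬─╴ ┌─┘ ╷ ╶───┤
│↓│↱ ↓│↑ ↰│ │↳ ↓│   │↱ ↑│↳ → ↓│
│ │ ╷ ├─╴ │ ├─╴ ├───┤ ┌─┴─┬─╴ │
│↓│↑│↓│↱ ↑│ │↓ ↲│↱ ↓│↑│B ↰│↓ ↲│
│ ╵ │ │ ╶─┘ │ ╶─┘ ╷ │ ├─┐ │ ┌─┤
│↳ ↑│↓│↑ ↰  │↳ → ↑│↓│↑│ │↑│↓│ │
│ ╶─┤ └─╴ ┌─┴───┬─┘ │ │ │ ╵ │ │
│   │↳ → ↑│↓ ← ↰│↓ ↲│↑│ │↑ ↲│ │
├─╴ ├───┬─┘ ┌─╴ ╵ ┌─┘ │ └───┘ │
│   │   │↓ ↲│  ↑ ↲│↱ ↑│       │
│ ┌─┘ ┌─┘ ┌─┴───┐ │ ╶─┤ ╶─┐ ╷ │
│ │   │↓ ↲│↱ → ↓│ │↑ ↰│   │ │ │
│ └─╴ │ ╷ │ ┌─┐ │ └─┐ ├───┘ │ │
│     │↓│ │↑│ │↓│   │↑│     │ │
├───┐ │ │ │ │ │ └───┤ │ ╶───┤ │
│   │ │↓│ │↑│ │↳ → ↓│↑│     │ │
│ ╷ │ │ │ │ │ ├───╴ │ └─┐ ╷ └─┤
│ │ │ │↓│ │↑│ │↓ ← ↲│↑ ↰│ │   │
│ ├─┘ │ └─┤ ╵ │ ┌─╴ ├─┐ ├─┴─┐ │
│ │   │↳ ↓│↑ ↰│↓│   │ │↑│↓ ↰│ │
│ ╵ ┌─┴─┐ └─┐ │ └─┐ ╵ │ ╵ ╷ ╵ │
│   │↓ ↰│↓  │↑│↳ ↓│   │↑ ↲│↑ ↰│
│ ┌─┤ ╷ ╵ ╷ │ ├─┐ └─┬─┴───┼─╴ │
│ │ │↓│↑ ↲│ │↑│ │↳ ↓│↱ → ↓│↱ ↑│
│ │ │ │ ┌─┴─┤ │ └─┐ ╵ ┌─┐ │ ┌─┤
│ │ │↓│ │↱ ↓│↑│   │↳ ↑│ │↓│↑│ │
│ ╵ │ └─┘ ╷ ╵ ╵ ╷ └───┘ │ ╵ ╵ │
│   │↳ → ↑│↳ ↑  │       │↳ ↑  │
└───┴─────┴─────┴───────┴─────┘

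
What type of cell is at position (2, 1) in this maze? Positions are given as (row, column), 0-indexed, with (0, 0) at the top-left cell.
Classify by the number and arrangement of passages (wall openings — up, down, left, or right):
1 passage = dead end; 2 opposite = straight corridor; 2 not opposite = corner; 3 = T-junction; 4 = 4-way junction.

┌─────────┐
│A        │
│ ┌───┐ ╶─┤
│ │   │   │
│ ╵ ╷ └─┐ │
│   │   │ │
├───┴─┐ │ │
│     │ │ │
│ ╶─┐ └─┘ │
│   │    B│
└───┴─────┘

Checking cell at (2, 1):
Number of passages: 2
Cell type: corner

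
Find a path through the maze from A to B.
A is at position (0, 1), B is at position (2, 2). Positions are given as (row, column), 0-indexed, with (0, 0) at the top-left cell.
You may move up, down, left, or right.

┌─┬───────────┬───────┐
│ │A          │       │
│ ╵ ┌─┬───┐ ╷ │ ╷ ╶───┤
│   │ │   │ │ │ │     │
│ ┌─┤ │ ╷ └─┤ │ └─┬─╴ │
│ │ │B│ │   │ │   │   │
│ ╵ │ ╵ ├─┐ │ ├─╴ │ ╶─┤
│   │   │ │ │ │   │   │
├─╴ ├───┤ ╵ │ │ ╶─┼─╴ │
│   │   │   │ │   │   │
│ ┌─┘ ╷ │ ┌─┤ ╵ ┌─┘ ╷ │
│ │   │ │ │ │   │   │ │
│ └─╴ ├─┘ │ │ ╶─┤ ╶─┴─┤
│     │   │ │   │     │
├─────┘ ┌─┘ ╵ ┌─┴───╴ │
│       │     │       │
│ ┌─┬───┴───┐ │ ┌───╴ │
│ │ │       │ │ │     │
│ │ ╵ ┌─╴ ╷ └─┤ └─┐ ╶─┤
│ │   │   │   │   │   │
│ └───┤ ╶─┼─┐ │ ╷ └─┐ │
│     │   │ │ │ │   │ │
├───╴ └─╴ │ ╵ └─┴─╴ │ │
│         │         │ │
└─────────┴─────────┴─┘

Finding the shortest path from (0, 1) to (2, 2):
Path length: 81 steps
Directions: right → right → right → right → right → down → down → down → down → down → right → up → up → right → up → left → up → up → right → down → right → right → down → left → down → right → down → left → down → left → down → right → right → down → left → left → left → down → down → right → down → right → down → left → left → left → up → up → left → up → left → down → left → down → right → down → left → left → up → left → left → up → up → up → right → right → right → up → right → up → up → right → up → up → left → up → left → down → down → left → up

Solution:

┌─┬───────────┬───────┐
│ │A → → → → ↓│↱ ↓    │
│ ╵ ┌─┬───┐ ╷ │ ╷ ╶───┤
│   │ │↓ ↰│ │↓│↑│↳ → ↓│
│ ┌─┤ │ ╷ └─┤ │ └─┬─╴ │
│ │ │B│↓│↑ ↰│↓│↑ ↰│↓ ↲│
│ ╵ │ ╵ ├─┐ │ ├─╴ │ ╶─┤
│   │↑ ↲│ │↑│↓│↱ ↑│↳ ↓│
├─╴ ├───┤ ╵ │ │ ╶─┼─╴ │
│   │   │↱ ↑│↓│↑  │↓ ↲│
│ ┌─┘ ╷ │ ┌─┤ ╵ ┌─┘ ╷ │
│ │   │ │↑│ │↳ ↑│↓ ↲│ │
│ └─╴ ├─┘ │ │ ╶─┤ ╶─┴─┤
│     │↱ ↑│ │   │↳ → ↓│
├─────┘ ┌─┘ ╵ ┌─┴───╴ │
│↱ → → ↑│     │↓ ← ← ↲│
│ ┌─┬───┴───┐ │ ┌───╴ │
│↑│ │    ↓ ↰│ │↓│     │
│ │ ╵ ┌─╴ ╷ └─┤ └─┐ ╶─┤
│↑│   │↓ ↲│↑ ↰│↳ ↓│   │
│ └───┤ ╶─┼─┐ │ ╷ └─┐ │
│↑ ← ↰│↳ ↓│ │↑│ │↳ ↓│ │
├───╴ └─╴ │ ╵ └─┴─╴ │ │
│    ↑ ← ↲│  ↑ ← ← ↲│ │
└─────────┴─────────┴─┘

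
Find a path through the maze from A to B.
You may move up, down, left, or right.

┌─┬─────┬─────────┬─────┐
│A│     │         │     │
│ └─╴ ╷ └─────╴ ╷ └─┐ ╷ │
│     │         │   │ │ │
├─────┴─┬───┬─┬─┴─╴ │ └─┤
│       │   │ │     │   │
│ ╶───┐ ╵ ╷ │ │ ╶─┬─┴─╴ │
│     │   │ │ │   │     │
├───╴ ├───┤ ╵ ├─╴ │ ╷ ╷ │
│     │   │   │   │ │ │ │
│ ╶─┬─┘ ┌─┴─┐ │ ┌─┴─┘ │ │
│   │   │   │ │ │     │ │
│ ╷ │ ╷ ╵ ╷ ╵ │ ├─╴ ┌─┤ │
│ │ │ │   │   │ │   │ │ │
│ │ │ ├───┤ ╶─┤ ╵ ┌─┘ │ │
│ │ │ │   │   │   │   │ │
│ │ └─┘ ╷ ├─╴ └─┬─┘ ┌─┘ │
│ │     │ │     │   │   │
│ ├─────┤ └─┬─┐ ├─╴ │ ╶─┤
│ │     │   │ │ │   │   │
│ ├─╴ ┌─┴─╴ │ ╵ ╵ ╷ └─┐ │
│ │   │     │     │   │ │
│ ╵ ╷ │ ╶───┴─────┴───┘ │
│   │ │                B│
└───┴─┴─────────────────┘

Finding the shortest path through the maze:
Path length: 42 steps
Directions: down → right → right → up → right → down → right → right → right → right → up → right → down → right → down → left → left → down → right → down → left → down → down → down → right → up → right → up → right → up → up → right → down → down → down → down → down → left → down → right → down → down

Solution:

┌─┬─────┬─────────┬─────┐
│A│  ↱ ↓│      ↱ ↓│     │
│ └─╴ ╷ └─────╴ ╷ └─┐ ╷ │
│↳ → ↑│↳ → → → ↑│↳ ↓│ │ │
├─────┴─┬───┬─┬─┴─╴ │ └─┤
│       │   │ │↓ ← ↲│   │
│ ╶───┐ ╵ ╷ │ │ ╶─┬─┴─╴ │
│     │   │ │ │↳ ↓│  ↱ ↓│
├───╴ ├───┤ ╵ ├─╴ │ ╷ ╷ │
│     │   │   │↓ ↲│ │↑│↓│
│ ╶─┬─┘ ┌─┴─┐ │ ┌─┴─┘ │ │
│   │   │   │ │↓│  ↱ ↑│↓│
│ ╷ │ ╷ ╵ ╷ ╵ │ ├─╴ ┌─┤ │
│ │ │ │   │   │↓│↱ ↑│ │↓│
│ │ │ ├───┤ ╶─┤ ╵ ┌─┘ │ │
│ │ │ │   │   │↳ ↑│   │↓│
│ │ └─┘ ╷ ├─╴ └─┬─┘ ┌─┘ │
│ │     │ │     │   │↓ ↲│
│ ├─────┤ └─┬─┐ ├─╴ │ ╶─┤
│ │     │   │ │ │   │↳ ↓│
│ ├─╴ ┌─┴─╴ │ ╵ ╵ ╷ └─┐ │
│ │   │     │     │   │↓│
│ ╵ ╷ │ ╶───┴─────┴───┘ │
│   │ │                B│
└───┴─┴─────────────────┘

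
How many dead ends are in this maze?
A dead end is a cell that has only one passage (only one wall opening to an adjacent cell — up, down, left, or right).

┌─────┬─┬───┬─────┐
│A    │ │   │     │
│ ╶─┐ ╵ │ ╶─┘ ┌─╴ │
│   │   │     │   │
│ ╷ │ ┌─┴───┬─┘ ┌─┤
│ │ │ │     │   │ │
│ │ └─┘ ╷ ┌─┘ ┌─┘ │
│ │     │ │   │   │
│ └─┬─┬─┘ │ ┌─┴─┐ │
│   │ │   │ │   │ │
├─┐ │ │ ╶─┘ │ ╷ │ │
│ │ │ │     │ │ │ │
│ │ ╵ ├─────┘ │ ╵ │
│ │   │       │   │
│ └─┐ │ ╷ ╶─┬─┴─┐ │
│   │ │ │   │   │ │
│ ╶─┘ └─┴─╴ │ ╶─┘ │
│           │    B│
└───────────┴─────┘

Checking each cell for number of passages:

Dead ends found at positions:
  (0, 3)
  (0, 5)
  (2, 2)
  (2, 5)
  (2, 8)
  (3, 7)
  (4, 2)
  (5, 0)
  (7, 1)
  (7, 3)
  (7, 7)
Total dead ends: 11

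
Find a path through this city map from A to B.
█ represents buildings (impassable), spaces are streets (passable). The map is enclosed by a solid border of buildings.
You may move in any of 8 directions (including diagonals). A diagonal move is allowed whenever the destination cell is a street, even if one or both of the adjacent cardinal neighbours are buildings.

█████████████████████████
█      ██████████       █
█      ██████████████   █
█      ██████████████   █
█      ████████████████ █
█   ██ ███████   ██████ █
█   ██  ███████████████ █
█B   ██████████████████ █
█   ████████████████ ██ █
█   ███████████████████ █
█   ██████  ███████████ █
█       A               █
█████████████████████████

Finding the shortest path from A to B:
Movement: 8-directional
Path length: 8 steps
Directions: left → left → left → left → up-left → up → up-left → up-left

Solution:

█████████████████████████
█      ██████████       █
█      ██████████████   █
█      ██████████████   █
█      ████████████████ █
█   ██ ███████   ██████ █
█   ██  ███████████████ █
█B   ██████████████████ █
█ ↖ ████████████████ ██ █
█  ↖███████████████████ █
█  ↑██████  ███████████ █
█   ↖←←←A               █
█████████████████████████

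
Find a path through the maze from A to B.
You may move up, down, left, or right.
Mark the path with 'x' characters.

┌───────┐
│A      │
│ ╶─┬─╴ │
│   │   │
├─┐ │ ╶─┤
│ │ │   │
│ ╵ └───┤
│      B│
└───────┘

Finding the shortest path through the maze:
Path length: 6 steps
Directions: down → right → down → down → right → right

Solution:

┌───────┐
│A      │
│ ╶─┬─╴ │
│x x│   │
├─┐ │ ╶─┤
│ │x│   │
│ ╵ └───┤
│  x x B│
└───────┘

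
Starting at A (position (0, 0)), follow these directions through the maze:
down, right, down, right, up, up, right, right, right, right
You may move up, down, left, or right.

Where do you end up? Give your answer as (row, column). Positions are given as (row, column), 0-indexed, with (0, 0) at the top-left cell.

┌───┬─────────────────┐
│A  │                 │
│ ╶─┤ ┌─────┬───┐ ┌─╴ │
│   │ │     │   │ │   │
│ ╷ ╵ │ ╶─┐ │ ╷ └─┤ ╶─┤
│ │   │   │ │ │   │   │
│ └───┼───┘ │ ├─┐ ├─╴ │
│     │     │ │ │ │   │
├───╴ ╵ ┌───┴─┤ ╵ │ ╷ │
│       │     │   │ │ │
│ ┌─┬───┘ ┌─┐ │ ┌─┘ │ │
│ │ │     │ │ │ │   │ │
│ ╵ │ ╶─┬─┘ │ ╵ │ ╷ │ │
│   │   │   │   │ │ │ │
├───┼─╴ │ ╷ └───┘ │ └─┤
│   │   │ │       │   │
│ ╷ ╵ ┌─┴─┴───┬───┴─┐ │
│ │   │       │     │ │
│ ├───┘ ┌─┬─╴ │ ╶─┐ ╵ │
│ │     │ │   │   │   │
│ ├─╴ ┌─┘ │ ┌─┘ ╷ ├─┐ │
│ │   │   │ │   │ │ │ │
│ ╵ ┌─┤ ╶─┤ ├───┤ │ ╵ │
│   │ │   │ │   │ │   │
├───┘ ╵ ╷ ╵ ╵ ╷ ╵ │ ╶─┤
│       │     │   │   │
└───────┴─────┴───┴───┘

Following directions step by step:
Start: (0, 0)
  down: (0, 0) → (1, 0)
  right: (1, 0) → (1, 1)
  down: (1, 1) → (2, 1)
  right: (2, 1) → (2, 2)
  up: (2, 2) → (1, 2)
  up: (1, 2) → (0, 2)
  right: (0, 2) → (0, 3)
  right: (0, 3) → (0, 4)
  right: (0, 4) → (0, 5)
  right: (0, 5) → (0, 6)
Final position: (0, 6)

Path taken:

┌───┬─────────────────┐
│A  │↱ → → → B        │
│ ╶─┤ ┌─────┬───┐ ┌─╴ │
│↳ ↓│↑│     │   │ │   │
│ ╷ ╵ │ ╶─┐ │ ╷ └─┤ ╶─┤
│ │↳ ↑│   │ │ │   │   │
│ └───┼───┘ │ ├─┐ ├─╴ │
│     │     │ │ │ │   │
├───╴ ╵ ┌───┴─┤ ╵ │ ╷ │
│       │     │   │ │ │
│ ┌─┬───┘ ┌─┐ │ ┌─┘ │ │
│ │ │     │ │ │ │   │ │
│ ╵ │ ╶─┬─┘ │ ╵ │ ╷ │ │
│   │   │   │   │ │ │ │
├───┼─╴ │ ╷ └───┘ │ └─┤
│   │   │ │       │   │
│ ╷ ╵ ┌─┴─┴───┬───┴─┐ │
│ │   │       │     │ │
│ ├───┘ ┌─┬─╴ │ ╶─┐ ╵ │
│ │     │ │   │   │   │
│ ├─╴ ┌─┘ │ ┌─┘ ╷ ├─┐ │
│ │   │   │ │   │ │ │ │
│ ╵ ┌─┤ ╶─┤ ├───┤ │ ╵ │
│   │ │   │ │   │ │   │
├───┘ ╵ ╷ ╵ ╵ ╷ ╵ │ ╶─┤
│       │     │   │   │
└───────┴─────┴───┴───┘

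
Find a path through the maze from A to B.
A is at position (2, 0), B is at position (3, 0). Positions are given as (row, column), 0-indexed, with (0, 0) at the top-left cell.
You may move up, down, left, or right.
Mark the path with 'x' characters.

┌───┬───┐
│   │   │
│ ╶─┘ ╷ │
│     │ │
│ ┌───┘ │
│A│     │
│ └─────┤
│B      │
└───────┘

Finding the shortest path from (2, 0) to (3, 0):
Path length: 1 steps
Directions: down

Solution:

┌───┬───┐
│   │   │
│ ╶─┘ ╷ │
│     │ │
│ ┌───┘ │
│A│     │
│ └─────┤
│B      │
└───────┘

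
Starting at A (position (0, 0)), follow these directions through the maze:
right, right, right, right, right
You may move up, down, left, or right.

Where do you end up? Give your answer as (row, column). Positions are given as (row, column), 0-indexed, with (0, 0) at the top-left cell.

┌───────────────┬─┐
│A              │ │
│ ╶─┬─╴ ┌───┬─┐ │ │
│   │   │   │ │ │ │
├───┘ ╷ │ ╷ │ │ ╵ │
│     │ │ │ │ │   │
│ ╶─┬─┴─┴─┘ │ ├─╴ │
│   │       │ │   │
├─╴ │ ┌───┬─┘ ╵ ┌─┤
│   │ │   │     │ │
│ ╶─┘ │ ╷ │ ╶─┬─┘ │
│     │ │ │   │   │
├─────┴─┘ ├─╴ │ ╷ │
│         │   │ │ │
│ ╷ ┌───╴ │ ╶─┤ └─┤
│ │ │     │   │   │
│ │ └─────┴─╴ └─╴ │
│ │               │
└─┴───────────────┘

Following directions step by step:
Start: (0, 0)
  right: (0, 0) → (0, 1)
  right: (0, 1) → (0, 2)
  right: (0, 2) → (0, 3)
  right: (0, 3) → (0, 4)
  right: (0, 4) → (0, 5)
Final position: (0, 5)

Path taken:

┌───────────────┬─┐
│A → → → → B    │ │
│ ╶─┬─╴ ┌───┬─┐ │ │
│   │   │   │ │ │ │
├───┘ ╷ │ ╷ │ │ ╵ │
│     │ │ │ │ │   │
│ ╶─┬─┴─┴─┘ │ ├─╴ │
│   │       │ │   │
├─╴ │ ┌───┬─┘ ╵ ┌─┤
│   │ │   │     │ │
│ ╶─┘ │ ╷ │ ╶─┬─┘ │
│     │ │ │   │   │
├─────┴─┘ ├─╴ │ ╷ │
│         │   │ │ │
│ ╷ ┌───╴ │ ╶─┤ └─┤
│ │ │     │   │   │
│ │ └─────┴─╴ └─╴ │
│ │               │
└─┴───────────────┘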